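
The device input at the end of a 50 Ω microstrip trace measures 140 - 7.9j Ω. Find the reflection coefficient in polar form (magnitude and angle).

Γ = (Z_L − Z_0)/(Z_L + Z_0) = (90 − j7.9)/(190 − j7.9)
|Γ| = 90.3/190 = 0.475

Γ ≈ 0.475 ∠ -2.64°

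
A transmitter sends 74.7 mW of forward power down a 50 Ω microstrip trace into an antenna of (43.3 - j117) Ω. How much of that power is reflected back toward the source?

P_reflected ≈ 45.8 mW

|Γ| = |(-6.7 − j117)/(93.3 − j117)| = 0.783
|Γ|² = 0.613
P_refl = |Γ|²·P_inc = 45.8 mW, P_del = (1 − |Γ|²)·P_inc = 28.9 mW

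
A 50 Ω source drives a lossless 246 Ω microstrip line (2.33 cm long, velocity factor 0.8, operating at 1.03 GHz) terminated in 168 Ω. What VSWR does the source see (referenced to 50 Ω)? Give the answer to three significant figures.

VSWR ≈ 4.72

λ = v/f = 0.8·c / 1.03 GHz = 0.233 m
βl = 2π·l/λ = 2π × 0.1 = 36°
tan(βl) = 0.727
Z_in = Z_0·(Z_L + jZ_0·tanβl)/(Z_0 + jZ_L·tanβl) = 206 + j76.5 Ω
Γ_s = (Z_in − Z_s)/(Z_in + Z_s) = (156 + j76.5)/(256 + j76.5), |Γ_s| = 0.65
VSWR = (1 + |Γ_s|)/(1 − |Γ_s|)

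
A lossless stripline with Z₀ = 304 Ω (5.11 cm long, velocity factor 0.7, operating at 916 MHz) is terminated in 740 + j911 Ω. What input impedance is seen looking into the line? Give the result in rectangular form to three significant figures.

λ = v/f = 0.7·c / 916 MHz = 0.229 m
βl = 2π·l/λ = 2π × 0.223 = 80.2°
tan(βl) = tan(80.2°) = 5.81
Z_in = Z_0·(Z_L + jZ_0·tanβl)/(Z_0 + jZ_L·tanβl)
     = 304·(740 + j2680)/(-4990 + j4300)

Z_in ≈ 54.8 − j116 Ω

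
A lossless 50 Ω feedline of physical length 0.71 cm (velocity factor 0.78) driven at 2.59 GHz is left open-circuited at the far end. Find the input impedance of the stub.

λ = v/f = 0.78·c / 2.59 GHz = 0.0903 m
βl = 2π·l/λ = 2π × 0.0786 = 28.3°
tan(βl) = 0.538
For an open-circuited stub, Z_in = −jZ_0·cot(βl) = −jZ_0/tan(βl)

Z_in ≈ −j92.9 Ω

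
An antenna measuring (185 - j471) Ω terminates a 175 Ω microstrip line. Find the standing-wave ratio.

VSWR ≈ 8.74

Γ = (Z_L − Z_0)/(Z_L + Z_0) = (10 − j471)/(360 − j471)
|Γ| = 471/593 = 0.795
VSWR = (1 + |Γ|)/(1 − |Γ|) = 1.79/0.205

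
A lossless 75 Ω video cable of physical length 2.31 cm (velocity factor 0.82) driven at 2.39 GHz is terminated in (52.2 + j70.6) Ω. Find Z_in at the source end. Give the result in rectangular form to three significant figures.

Z_in ≈ 49.1 − j67.1 Ω

λ = v/f = 0.82·c / 2.39 GHz = 0.103 m
βl = 2π·l/λ = 2π × 0.224 = 80.8°
tan(βl) = tan(80.8°) = 6.17
Z_in = Z_0·(Z_L + jZ_0·tanβl)/(Z_0 + jZ_L·tanβl)
     = 75·(52.2 + j533)/(-361 + j322)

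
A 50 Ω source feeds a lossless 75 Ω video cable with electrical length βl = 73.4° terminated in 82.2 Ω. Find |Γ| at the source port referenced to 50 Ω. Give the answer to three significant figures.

tan(βl) = 3.35
Z_in = Z_0·(Z_L + jZ_0·tanβl)/(Z_0 + jZ_L·tanβl) = 69.4 − j3.49 Ω
Γ_s = (Z_in − Z_s)/(Z_in + Z_s) = (19.4 − j3.49)/(119 − j3.49), |Γ_s| = 0.165

|Γ| ≈ 0.165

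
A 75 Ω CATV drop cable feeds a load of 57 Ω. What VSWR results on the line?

VSWR ≈ 1.32

Γ = (57 − 75)/(57 + 75) = -0.136
VSWR = (1 + 0.136)/(1 − 0.136)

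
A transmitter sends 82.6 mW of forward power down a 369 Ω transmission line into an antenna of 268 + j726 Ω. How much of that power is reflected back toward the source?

|Γ| = |(-101 + j726)/(637 + j726)| = 0.759
|Γ|² = 0.576
P_refl = |Γ|²·P_inc = 47.6 mW, P_del = (1 − |Γ|²)·P_inc = 35 mW

P_reflected ≈ 47.6 mW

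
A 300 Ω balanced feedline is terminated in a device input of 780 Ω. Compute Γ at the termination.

Γ = 0.444

Γ = (Z_L − Z_0)/(Z_L + Z_0) = (780 − 300)/(780 + 300) = 480/1080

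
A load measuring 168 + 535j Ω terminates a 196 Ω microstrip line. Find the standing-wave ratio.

VSWR ≈ 10.6

Γ = (Z_L − Z_0)/(Z_L + Z_0) = (-28 + j535)/(364 + j535)
|Γ| = 536/647 = 0.828
VSWR = (1 + |Γ|)/(1 − |Γ|) = 1.83/0.172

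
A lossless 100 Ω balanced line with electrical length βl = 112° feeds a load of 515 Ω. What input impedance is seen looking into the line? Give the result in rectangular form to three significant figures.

Z_in ≈ 22.4 + j38.6 Ω

tan(βl) = tan(112°) = -2.48
Z_in = Z_0·(Z_L + jZ_0·tanβl)/(Z_0 + jZ_L·tanβl)
     = 100·(515 − j248)/(100 − j1270)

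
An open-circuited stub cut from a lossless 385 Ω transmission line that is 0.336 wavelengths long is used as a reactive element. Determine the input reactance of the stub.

βl = 2π × 0.336 = 121°
tan(βl) = -1.67
For an open-circuited stub, Z_in = −jZ_0·cot(βl) = −jZ_0/tan(βl)

X_in ≈ 231 Ω (inductive)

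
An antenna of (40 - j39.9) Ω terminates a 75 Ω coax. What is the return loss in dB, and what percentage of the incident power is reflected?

Γ = (-35 − j39.9)/(115 − j39.9), |Γ| = 0.436
RL = −20·log₁₀(0.436) = 7.21 dB
P_refl/P_inc = |Γ|² = 0.19

RL ≈ 7.21 dB; 19% of incident power reflected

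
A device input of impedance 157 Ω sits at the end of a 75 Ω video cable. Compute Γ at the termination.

Γ = (Z_L − Z_0)/(Z_L + Z_0) = (157 − 75)/(157 + 75) = 82/232

Γ = 0.353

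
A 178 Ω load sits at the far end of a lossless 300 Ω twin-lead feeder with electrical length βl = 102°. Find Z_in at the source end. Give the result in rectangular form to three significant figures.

Z_in ≈ 468 − j104 Ω

tan(βl) = tan(102°) = -4.7
Z_in = Z_0·(Z_L + jZ_0·tanβl)/(Z_0 + jZ_L·tanβl)
     = 300·(178 − j1410)/(300 − j837)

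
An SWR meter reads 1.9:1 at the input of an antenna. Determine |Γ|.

|Γ| ≈ 0.31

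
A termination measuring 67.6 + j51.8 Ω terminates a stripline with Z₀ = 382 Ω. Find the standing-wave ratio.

VSWR ≈ 5.76

Γ = (Z_L − Z_0)/(Z_L + Z_0) = (-314.4 + j51.8)/(449.6 + j51.8)
|Γ| = 319/453 = 0.704
VSWR = (1 + |Γ|)/(1 − |Γ|) = 1.7/0.296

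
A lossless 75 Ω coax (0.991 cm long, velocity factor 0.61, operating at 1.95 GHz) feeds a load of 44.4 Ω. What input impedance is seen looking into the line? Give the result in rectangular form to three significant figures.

λ = v/f = 0.61·c / 1.95 GHz = 0.0938 m
βl = 2π·l/λ = 2π × 0.106 = 38°
tan(βl) = tan(38°) = 0.782
Z_in = Z_0·(Z_L + jZ_0·tanβl)/(Z_0 + jZ_L·tanβl)
     = 75·(44.4 + j58.6)/(75 + j34.7)

Z_in ≈ 58.9 + j31.4 Ω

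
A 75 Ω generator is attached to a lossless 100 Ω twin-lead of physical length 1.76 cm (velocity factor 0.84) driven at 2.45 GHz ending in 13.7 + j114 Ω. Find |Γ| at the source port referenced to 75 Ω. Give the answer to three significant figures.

|Γ| ≈ 0.91

λ = v/f = 0.84·c / 2.45 GHz = 0.103 m
βl = 2π·l/λ = 2π × 0.171 = 61.6°
tan(βl) = 1.85
Z_in = Z_0·(Z_L + jZ_0·tanβl)/(Z_0 + jZ_L·tanβl) = 46.8 − j259 Ω
Γ_s = (Z_in − Z_s)/(Z_in + Z_s) = (-28.2 − j259)/(122 − j259), |Γ_s| = 0.91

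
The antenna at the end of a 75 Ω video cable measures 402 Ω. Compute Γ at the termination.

Γ = 0.686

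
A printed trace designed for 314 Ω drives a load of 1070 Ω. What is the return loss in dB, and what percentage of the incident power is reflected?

Γ = (1070 − 314)/(1070 + 314) = 0.546
RL = −20·log₁₀(0.546) = 5.25 dB
P_refl/P_inc = |Γ|² = 0.298

RL ≈ 5.25 dB; 29.8% of incident power reflected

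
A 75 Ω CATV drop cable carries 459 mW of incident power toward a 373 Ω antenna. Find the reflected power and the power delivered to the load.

P_reflected ≈ 203 mW; P_delivered ≈ 256 mW

Γ = (373 − 75)/(373 + 75) = 0.665
|Γ|² = 0.442
P_refl = |Γ|²·P_inc = 203 mW, P_del = (1 − |Γ|²)·P_inc = 256 mW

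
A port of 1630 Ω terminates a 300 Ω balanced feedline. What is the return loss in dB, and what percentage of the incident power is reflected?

Γ = (1630 − 300)/(1630 + 300) = 0.689
RL = −20·log₁₀(0.689) = 3.23 dB
P_refl/P_inc = |Γ|² = 0.475

RL ≈ 3.23 dB; 47.5% of incident power reflected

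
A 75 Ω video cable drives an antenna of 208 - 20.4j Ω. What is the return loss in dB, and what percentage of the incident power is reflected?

RL ≈ 6.48 dB; 22.5% of incident power reflected

Γ = (133 − j20.4)/(283 − j20.4), |Γ| = 0.474
RL = −20·log₁₀(0.474) = 6.48 dB
P_refl/P_inc = |Γ|² = 0.225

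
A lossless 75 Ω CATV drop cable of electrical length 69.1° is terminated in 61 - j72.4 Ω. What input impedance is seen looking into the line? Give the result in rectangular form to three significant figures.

Z_in ≈ 28.2 + j18.1 Ω

tan(βl) = tan(69.1°) = 2.62
Z_in = Z_0·(Z_L + jZ_0·tanβl)/(Z_0 + jZ_L·tanβl)
     = 75·(61 + j124)/(265 + j160)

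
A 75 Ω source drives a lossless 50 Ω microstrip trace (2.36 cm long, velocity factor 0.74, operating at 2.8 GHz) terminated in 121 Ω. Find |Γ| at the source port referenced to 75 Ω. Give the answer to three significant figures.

|Γ| ≈ 0.553

λ = v/f = 0.74·c / 2.8 GHz = 0.0793 m
βl = 2π·l/λ = 2π × 0.298 = 107°
tan(βl) = -3.24
Z_in = Z_0·(Z_L + jZ_0·tanβl)/(Z_0 + jZ_L·tanβl) = 22.3 + j12.6 Ω
Γ_s = (Z_in − Z_s)/(Z_in + Z_s) = (-52.7 + j12.6)/(97.3 + j12.6), |Γ_s| = 0.553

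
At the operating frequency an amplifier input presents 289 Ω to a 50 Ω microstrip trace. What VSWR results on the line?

VSWR ≈ 5.78

Γ = (289 − 50)/(289 + 50) = 0.705
VSWR = (1 + 0.705)/(1 − 0.705)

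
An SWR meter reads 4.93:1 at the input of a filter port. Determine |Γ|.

|Γ| ≈ 0.663

|Γ| = (S − 1)/(S + 1) = (4.93 − 1)/(4.93 + 1) = 3.93/5.93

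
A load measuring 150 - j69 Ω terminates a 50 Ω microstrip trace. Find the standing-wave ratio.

Γ = (Z_L − Z_0)/(Z_L + Z_0) = (100 − j69)/(200 − j69)
|Γ| = 121/212 = 0.574
VSWR = (1 + |Γ|)/(1 − |Γ|) = 1.57/0.426

VSWR ≈ 3.7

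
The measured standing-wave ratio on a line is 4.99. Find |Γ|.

|Γ| ≈ 0.666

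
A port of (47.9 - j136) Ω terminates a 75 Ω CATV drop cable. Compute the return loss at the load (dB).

Γ = (-27.1 − j136)/(122.9 − j136), |Γ| = 0.757
RL = −20·log₁₀|Γ| = −20·log₁₀(0.757)

RL ≈ 2.42 dB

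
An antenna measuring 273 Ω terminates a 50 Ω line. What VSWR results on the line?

Γ = (273 − 50)/(273 + 50) = 0.69
VSWR = (1 + 0.69)/(1 − 0.69)

VSWR ≈ 5.46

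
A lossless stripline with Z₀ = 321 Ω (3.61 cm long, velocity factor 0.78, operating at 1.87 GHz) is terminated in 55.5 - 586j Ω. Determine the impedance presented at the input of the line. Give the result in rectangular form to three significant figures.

Z_in ≈ 23.3 + j292 Ω

λ = v/f = 0.78·c / 1.87 GHz = 0.125 m
βl = 2π·l/λ = 2π × 0.288 = 104°
tan(βl) = tan(104°) = -4.05
Z_in = Z_0·(Z_L + jZ_0·tanβl)/(Z_0 + jZ_L·tanβl)
     = 321·(55.5 − j1890)/(-2050 − j225)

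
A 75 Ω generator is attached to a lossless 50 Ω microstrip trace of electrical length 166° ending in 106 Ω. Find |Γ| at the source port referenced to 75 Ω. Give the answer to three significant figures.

|Γ| ≈ 0.219

tan(βl) = -0.249
Z_in = Z_0·(Z_L + jZ_0·tanβl)/(Z_0 + jZ_L·tanβl) = 88 + j34 Ω
Γ_s = (Z_in − Z_s)/(Z_in + Z_s) = (13 + j34)/(163 + j34), |Γ_s| = 0.219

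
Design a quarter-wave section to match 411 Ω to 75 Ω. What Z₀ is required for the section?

Z_qwt ≈ 176 Ω

Z_qwt = √(Z_0·R_L) = √(75 × 411) = √30820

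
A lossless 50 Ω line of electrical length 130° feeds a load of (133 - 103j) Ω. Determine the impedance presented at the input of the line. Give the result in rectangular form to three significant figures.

Z_in ≈ 26.5 + j54.1 Ω

tan(βl) = tan(130°) = -1.19
Z_in = Z_0·(Z_L + jZ_0·tanβl)/(Z_0 + jZ_L·tanβl)
     = 50·(133 − j163)/(-72.8 − j159)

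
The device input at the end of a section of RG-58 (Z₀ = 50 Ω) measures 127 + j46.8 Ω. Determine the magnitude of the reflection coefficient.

|Γ| ≈ 0.492

Γ = (Z_L − Z_0)/(Z_L + Z_0) = (77 + j46.8)/(177 + j46.8)
|Γ| = 90.1/183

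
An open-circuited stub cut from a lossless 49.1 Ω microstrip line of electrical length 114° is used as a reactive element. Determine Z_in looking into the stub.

tan(βl) = -2.25
For an open-circuited stub, Z_in = −jZ_0·cot(βl) = −jZ_0/tan(βl)

Z_in ≈ +j21.9 Ω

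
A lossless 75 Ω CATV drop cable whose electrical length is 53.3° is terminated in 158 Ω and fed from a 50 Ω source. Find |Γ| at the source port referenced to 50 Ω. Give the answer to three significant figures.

|Γ| ≈ 0.362

tan(βl) = 1.34
Z_in = Z_0·(Z_L + jZ_0·tanβl)/(Z_0 + jZ_L·tanβl) = 49.2 − j38.5 Ω
Γ_s = (Z_in − Z_s)/(Z_in + Z_s) = (-0.781 − j38.5)/(99.2 − j38.5), |Γ_s| = 0.362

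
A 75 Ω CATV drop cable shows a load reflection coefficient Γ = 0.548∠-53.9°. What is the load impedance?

Z_L ≈ 80.2 − j101 Ω

Z_L = Z_0·(1 + Γ)/(1 − Γ) = 75·(1.32 − j0.443)/(0.677 + j0.443)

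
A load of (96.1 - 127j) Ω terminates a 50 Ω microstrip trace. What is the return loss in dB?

Γ = (46.1 − j127)/(146.1 − j127), |Γ| = 0.698
RL = −20·log₁₀|Γ| = −20·log₁₀(0.698)

RL ≈ 3.12 dB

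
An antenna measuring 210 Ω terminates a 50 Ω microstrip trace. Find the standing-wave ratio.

For a purely resistive load, VSWR = R_L/Z_0 or Z_0/R_L (whichever > 1) = 210/50

VSWR ≈ 4.2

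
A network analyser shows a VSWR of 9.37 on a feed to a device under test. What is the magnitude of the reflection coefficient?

|Γ| ≈ 0.807

|Γ| = (S − 1)/(S + 1) = (9.37 − 1)/(9.37 + 1) = 8.37/10.4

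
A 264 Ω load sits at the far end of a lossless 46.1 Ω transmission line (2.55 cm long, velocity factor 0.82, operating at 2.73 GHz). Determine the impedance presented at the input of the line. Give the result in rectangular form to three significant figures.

Z_in ≈ 8.39 + j9.39 Ω

λ = v/f = 0.82·c / 2.73 GHz = 0.0901 m
βl = 2π·l/λ = 2π × 0.283 = 102°
tan(βl) = tan(102°) = -4.76
Z_in = Z_0·(Z_L + jZ_0·tanβl)/(Z_0 + jZ_L·tanβl)
     = 46.1·(264 − j219)/(46.1 − j1260)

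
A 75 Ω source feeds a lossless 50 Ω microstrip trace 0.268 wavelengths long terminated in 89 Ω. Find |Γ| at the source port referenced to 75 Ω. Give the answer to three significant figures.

βl = 2π × 0.268 = 96.5°
tan(βl) = -8.8
Z_in = Z_0·(Z_L + jZ_0·tanβl)/(Z_0 + jZ_L·tanβl) = 28.3 + j3.87 Ω
Γ_s = (Z_in − Z_s)/(Z_in + Z_s) = (-46.7 + j3.87)/(103 + j3.87), |Γ_s| = 0.453

|Γ| ≈ 0.453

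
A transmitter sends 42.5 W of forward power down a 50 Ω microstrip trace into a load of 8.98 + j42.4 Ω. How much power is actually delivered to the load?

|Γ| = |(-41.02 + j42.4)/(58.98 + j42.4)| = 0.812
|Γ|² = 0.66
P_refl = |Γ|²·P_inc = 28 W, P_del = (1 − |Γ|²)·P_inc = 14.5 W

P_delivered ≈ 14.5 W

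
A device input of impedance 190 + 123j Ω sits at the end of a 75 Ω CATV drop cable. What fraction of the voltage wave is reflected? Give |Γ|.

Γ = (Z_L − Z_0)/(Z_L + Z_0) = (115 + j123)/(265 + j123)
|Γ| = 168/292

|Γ| ≈ 0.576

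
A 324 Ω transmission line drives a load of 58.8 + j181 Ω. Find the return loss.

Γ = (-265.2 + j181)/(382.8 + j181), |Γ| = 0.758
RL = −20·log₁₀|Γ| = −20·log₁₀(0.758)

RL ≈ 2.4 dB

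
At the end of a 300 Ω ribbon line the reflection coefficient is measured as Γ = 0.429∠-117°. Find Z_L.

Z_L = Z_0·(1 + Γ)/(1 − Γ) = 300·(0.805 − j0.382)/(1.19 + j0.382)

Z_L ≈ 156 − j146 Ω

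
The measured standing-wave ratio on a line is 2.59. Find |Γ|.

|Γ| ≈ 0.443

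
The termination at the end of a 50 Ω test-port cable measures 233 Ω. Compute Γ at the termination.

Γ = 0.647

Γ = (Z_L − Z_0)/(Z_L + Z_0) = (233 − 50)/(233 + 50) = 183/283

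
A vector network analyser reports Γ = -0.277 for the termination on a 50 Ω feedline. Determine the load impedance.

Z_L ≈ 28.3 Ω

Z_L = Z_0·(1 + Γ)/(1 − Γ) = 50·(0.723)/(1.28)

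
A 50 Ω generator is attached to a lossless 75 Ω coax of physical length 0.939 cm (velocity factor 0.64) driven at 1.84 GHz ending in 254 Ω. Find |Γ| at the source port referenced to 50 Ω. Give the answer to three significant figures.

λ = v/f = 0.64·c / 1.84 GHz = 0.104 m
βl = 2π·l/λ = 2π × 0.09 = 32.4°
tan(βl) = 0.635
Z_in = Z_0·(Z_L + jZ_0·tanβl)/(Z_0 + jZ_L·tanβl) = 63.4 − j88.7 Ω
Γ_s = (Z_in − Z_s)/(Z_in + Z_s) = (13.4 − j88.7)/(113 − j88.7), |Γ_s| = 0.623

|Γ| ≈ 0.623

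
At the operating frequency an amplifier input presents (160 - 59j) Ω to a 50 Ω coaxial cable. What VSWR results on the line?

VSWR ≈ 3.68

Γ = (Z_L − Z_0)/(Z_L + Z_0) = (110 − j59)/(210 − j59)
|Γ| = 125/218 = 0.572
VSWR = (1 + |Γ|)/(1 − |Γ|) = 1.57/0.428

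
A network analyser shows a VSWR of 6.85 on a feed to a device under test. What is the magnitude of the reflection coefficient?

|Γ| = (S − 1)/(S + 1) = (6.85 − 1)/(6.85 + 1) = 5.85/7.85

|Γ| ≈ 0.745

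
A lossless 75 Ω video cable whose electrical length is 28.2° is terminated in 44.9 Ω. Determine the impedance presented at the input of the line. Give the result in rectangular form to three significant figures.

Z_in ≈ 52.4 + j23.4 Ω

tan(βl) = tan(28.2°) = 0.536
Z_in = Z_0·(Z_L + jZ_0·tanβl)/(Z_0 + jZ_L·tanβl)
     = 75·(44.9 + j40.2)/(75 + j24.1)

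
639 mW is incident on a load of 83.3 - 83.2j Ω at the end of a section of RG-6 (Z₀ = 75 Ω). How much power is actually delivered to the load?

P_delivered ≈ 499 mW

|Γ| = |(8.3 − j83.2)/(158.3 − j83.2)| = 0.468
|Γ|² = 0.219
P_refl = |Γ|²·P_inc = 140 mW, P_del = (1 − |Γ|²)·P_inc = 499 mW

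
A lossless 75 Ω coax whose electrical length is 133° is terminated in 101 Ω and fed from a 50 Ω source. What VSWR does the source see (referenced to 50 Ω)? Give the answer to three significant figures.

VSWR ≈ 1.63

tan(βl) = -1.07
Z_in = Z_0·(Z_L + jZ_0·tanβl)/(Z_0 + jZ_L·tanβl) = 70.4 + j21.2 Ω
Γ_s = (Z_in − Z_s)/(Z_in + Z_s) = (20.4 + j21.2)/(120 + j21.2), |Γ_s| = 0.241
VSWR = (1 + |Γ_s|)/(1 − |Γ_s|)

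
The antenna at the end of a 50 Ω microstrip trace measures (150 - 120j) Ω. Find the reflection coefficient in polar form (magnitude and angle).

Γ = (Z_L − Z_0)/(Z_L + Z_0) = (100 − j120)/(200 − j120)
|Γ| = 156/233 = 0.67

Γ ≈ 0.67 ∠ -19.2°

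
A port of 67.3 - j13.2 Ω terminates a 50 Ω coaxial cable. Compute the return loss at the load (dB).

Γ = (17.3 − j13.2)/(117.3 − j13.2), |Γ| = 0.184
RL = −20·log₁₀|Γ| = −20·log₁₀(0.184)

RL ≈ 14.7 dB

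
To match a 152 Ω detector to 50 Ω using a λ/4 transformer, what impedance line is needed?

Z_qwt ≈ 87.2 Ω

Z_qwt = √(Z_0·R_L) = √(50 × 152) = √7600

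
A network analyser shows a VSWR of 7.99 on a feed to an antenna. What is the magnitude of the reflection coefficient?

|Γ| ≈ 0.778

|Γ| = (S − 1)/(S + 1) = (7.99 − 1)/(7.99 + 1) = 6.99/8.99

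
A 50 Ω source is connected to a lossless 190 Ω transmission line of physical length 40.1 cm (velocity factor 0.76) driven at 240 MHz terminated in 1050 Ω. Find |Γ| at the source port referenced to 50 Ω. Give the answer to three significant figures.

|Γ| ≈ 0.888

λ = v/f = 0.76·c / 240 MHz = 0.95 m
βl = 2π·l/λ = 2π × 0.422 = 152°
tan(βl) = -0.533
Z_in = Z_0·(Z_L + jZ_0·tanβl)/(Z_0 + jZ_L·tanβl) = 139 + j309 Ω
Γ_s = (Z_in − Z_s)/(Z_in + Z_s) = (89.5 + j309)/(189 + j309), |Γ_s| = 0.888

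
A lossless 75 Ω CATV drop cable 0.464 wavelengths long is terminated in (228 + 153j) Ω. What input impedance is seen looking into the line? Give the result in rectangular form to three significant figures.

Z_in ≈ 90.6 + j136 Ω

βl = 2π × 0.464 = 167°
tan(βl) = tan(167°) = -0.23
Z_in = Z_0·(Z_L + jZ_0·tanβl)/(Z_0 + jZ_L·tanβl)
     = 75·(228 + j136)/(110 − j52.5)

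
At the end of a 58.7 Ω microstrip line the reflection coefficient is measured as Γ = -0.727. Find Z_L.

Z_L = Z_0·(1 + Γ)/(1 − Γ) = 58.7·(0.273)/(1.73)

Z_L ≈ 9.28 Ω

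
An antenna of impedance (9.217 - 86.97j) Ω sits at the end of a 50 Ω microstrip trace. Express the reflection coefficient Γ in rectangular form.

Γ ≈ 0.465 − j0.786

Γ = (Z_L − Z_0)/(Z_L + Z_0) = (-40.78 − j86.97)/(59.22 − j86.97)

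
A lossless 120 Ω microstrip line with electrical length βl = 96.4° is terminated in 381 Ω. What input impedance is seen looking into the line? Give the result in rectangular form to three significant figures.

Z_in ≈ 38.2 + j12.1 Ω

tan(βl) = tan(96.4°) = -8.92
Z_in = Z_0·(Z_L + jZ_0·tanβl)/(Z_0 + jZ_L·tanβl)
     = 120·(381 − j1070)/(120 − j3400)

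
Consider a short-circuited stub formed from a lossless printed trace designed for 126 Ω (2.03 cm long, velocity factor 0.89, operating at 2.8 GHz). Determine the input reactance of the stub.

X_in ≈ 530 Ω (inductive)

λ = v/f = 0.89·c / 2.8 GHz = 0.0954 m
βl = 2π·l/λ = 2π × 0.213 = 76.6°
tan(βl) = 4.21
For a short-circuited stub, Z_in = jZ_0·tan(βl)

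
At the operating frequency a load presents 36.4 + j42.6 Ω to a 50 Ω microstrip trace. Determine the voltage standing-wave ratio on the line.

Γ = (Z_L − Z_0)/(Z_L + Z_0) = (-13.6 + j42.6)/(86.4 + j42.6)
|Γ| = 44.7/96.3 = 0.464
VSWR = (1 + |Γ|)/(1 − |Γ|) = 1.46/0.536

VSWR ≈ 2.73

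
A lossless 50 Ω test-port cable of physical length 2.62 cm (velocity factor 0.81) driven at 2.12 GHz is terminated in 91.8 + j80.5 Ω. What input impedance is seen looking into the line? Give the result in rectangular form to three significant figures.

λ = v/f = 0.81·c / 2.12 GHz = 0.115 m
βl = 2π·l/λ = 2π × 0.229 = 82.3°
tan(βl) = tan(82.3°) = 7.38
Z_in = Z_0·(Z_L + jZ_0·tanβl)/(Z_0 + jZ_L·tanβl)
     = 50·(91.8 + j450)/(-544 + j678)

Z_in ≈ 16.9 − j20.3 Ω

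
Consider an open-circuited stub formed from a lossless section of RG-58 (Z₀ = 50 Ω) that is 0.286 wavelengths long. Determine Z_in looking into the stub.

βl = 2π × 0.286 = 103°
tan(βl) = -4.35
For an open-circuited stub, Z_in = −jZ_0·cot(βl) = −jZ_0/tan(βl)

Z_in ≈ +j11.5 Ω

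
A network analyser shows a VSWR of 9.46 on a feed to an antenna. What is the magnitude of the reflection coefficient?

|Γ| ≈ 0.809

|Γ| = (S − 1)/(S + 1) = (9.46 − 1)/(9.46 + 1) = 8.46/10.5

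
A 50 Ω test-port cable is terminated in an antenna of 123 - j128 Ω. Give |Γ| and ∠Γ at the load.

Γ ≈ 0.685 ∠ -23.8°

Γ = (Z_L − Z_0)/(Z_L + Z_0) = (73 − j128)/(173 − j128)
|Γ| = 147/215 = 0.685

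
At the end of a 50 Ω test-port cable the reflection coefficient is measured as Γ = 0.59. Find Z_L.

Z_L ≈ 194 Ω

Z_L = Z_0·(1 + Γ)/(1 − Γ) = 50·(1.59)/(0.41)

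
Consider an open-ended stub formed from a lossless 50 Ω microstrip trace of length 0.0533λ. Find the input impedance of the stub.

Z_in ≈ −j144 Ω

βl = 2π × 0.0533 = 19.2°
tan(βl) = 0.348
For an open-ended stub, Z_in = −jZ_0·cot(βl) = −jZ_0/tan(βl)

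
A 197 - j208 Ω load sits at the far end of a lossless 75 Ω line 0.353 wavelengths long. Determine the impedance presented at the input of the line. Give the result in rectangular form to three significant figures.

βl = 2π × 0.353 = 127°
tan(βl) = tan(127°) = -1.32
Z_in = Z_0·(Z_L + jZ_0·tanβl)/(Z_0 + jZ_L·tanβl)
     = 75·(197 − j307)/(-200 − j261)

Z_in ≈ 28.2 + j78.4 Ω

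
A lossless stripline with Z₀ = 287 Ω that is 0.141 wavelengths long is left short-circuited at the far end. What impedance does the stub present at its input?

βl = 2π × 0.141 = 50.8°
tan(βl) = 1.22
For a short-circuited stub, Z_in = jZ_0·tan(βl)

Z_in ≈ +j351 Ω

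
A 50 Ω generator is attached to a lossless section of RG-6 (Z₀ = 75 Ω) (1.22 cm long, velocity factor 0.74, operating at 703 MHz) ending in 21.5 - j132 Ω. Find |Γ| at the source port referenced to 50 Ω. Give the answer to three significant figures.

λ = v/f = 0.74·c / 703 MHz = 0.316 m
βl = 2π·l/λ = 2π × 0.0386 = 13.9°
tan(βl) = 0.248
Z_in = Z_0·(Z_L + jZ_0·tanβl)/(Z_0 + jZ_L·tanβl) = 11 − j79.5 Ω
Γ_s = (Z_in − Z_s)/(Z_in + Z_s) = (-39 − j79.5)/(61 − j79.5), |Γ_s| = 0.883

|Γ| ≈ 0.883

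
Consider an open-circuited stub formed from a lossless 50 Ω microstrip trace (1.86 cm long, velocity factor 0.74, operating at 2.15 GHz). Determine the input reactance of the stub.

X_in ≈ -23.5 Ω (capacitive)

λ = v/f = 0.74·c / 2.15 GHz = 0.103 m
βl = 2π·l/λ = 2π × 0.18 = 64.8°
tan(βl) = 2.13
For an open-circuited stub, Z_in = −jZ_0·cot(βl) = −jZ_0/tan(βl)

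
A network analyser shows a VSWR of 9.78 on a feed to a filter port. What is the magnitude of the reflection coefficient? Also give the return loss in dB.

|Γ| ≈ 0.814; return loss ≈ 1.78 dB

|Γ| = (S − 1)/(S + 1) = (9.78 − 1)/(9.78 + 1) = 8.78/10.8
RL = −20·log₁₀|Γ| = −20·log₁₀(0.814)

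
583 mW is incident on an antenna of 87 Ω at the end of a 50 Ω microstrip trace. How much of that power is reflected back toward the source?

P_reflected ≈ 42.5 mW

Γ = (87 − 50)/(87 + 50) = 0.27
|Γ|² = 0.0729
P_refl = |Γ|²·P_inc = 42.5 mW, P_del = (1 − |Γ|²)·P_inc = 540 mW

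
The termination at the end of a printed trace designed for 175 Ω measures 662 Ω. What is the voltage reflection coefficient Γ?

Γ = 0.582

Γ = (Z_L − Z_0)/(Z_L + Z_0) = (662 − 175)/(662 + 175) = 487/837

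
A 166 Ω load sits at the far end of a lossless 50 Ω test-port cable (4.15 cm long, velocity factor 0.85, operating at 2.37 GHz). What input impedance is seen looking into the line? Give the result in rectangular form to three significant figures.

λ = v/f = 0.85·c / 2.37 GHz = 0.108 m
βl = 2π·l/λ = 2π × 0.386 = 139°
tan(βl) = tan(139°) = -0.874
Z_in = Z_0·(Z_L + jZ_0·tanβl)/(Z_0 + jZ_L·tanβl)
     = 50·(166 − j43.7)/(50 − j145)

Z_in ≈ 31.1 + j46.5 Ω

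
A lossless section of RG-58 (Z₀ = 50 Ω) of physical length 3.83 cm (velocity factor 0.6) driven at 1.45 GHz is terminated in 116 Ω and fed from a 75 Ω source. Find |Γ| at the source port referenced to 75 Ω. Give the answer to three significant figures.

|Γ| ≈ 0.53

λ = v/f = 0.6·c / 1.45 GHz = 0.124 m
βl = 2π·l/λ = 2π × 0.309 = 111°
tan(βl) = -2.6
Z_in = Z_0·(Z_L + jZ_0·tanβl)/(Z_0 + jZ_L·tanβl) = 24.1 + j15.3 Ω
Γ_s = (Z_in − Z_s)/(Z_in + Z_s) = (-50.9 + j15.3)/(99.1 + j15.3), |Γ_s| = 0.53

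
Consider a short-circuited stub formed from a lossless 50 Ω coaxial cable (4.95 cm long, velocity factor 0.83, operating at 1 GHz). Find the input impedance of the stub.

Z_in ≈ +j150 Ω

λ = v/f = 0.83·c / 1 GHz = 0.249 m
βl = 2π·l/λ = 2π × 0.199 = 71.6°
tan(βl) = 3
For a short-circuited stub, Z_in = jZ_0·tan(βl)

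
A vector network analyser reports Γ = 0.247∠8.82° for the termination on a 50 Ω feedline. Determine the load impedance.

Z_L = Z_0·(1 + Γ)/(1 − Γ) = 50·(1.24 + j0.0379)/(0.756 − j0.0379)

Z_L ≈ 82 + j6.61 Ω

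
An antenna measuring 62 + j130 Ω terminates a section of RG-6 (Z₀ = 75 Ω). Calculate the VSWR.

VSWR ≈ 5.49

Γ = (Z_L − Z_0)/(Z_L + Z_0) = (-13 + j130)/(137 + j130)
|Γ| = 131/189 = 0.692
VSWR = (1 + |Γ|)/(1 − |Γ|) = 1.69/0.308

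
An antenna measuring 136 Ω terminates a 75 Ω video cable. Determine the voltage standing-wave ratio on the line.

VSWR ≈ 1.81

For a purely resistive load, VSWR = R_L/Z_0 or Z_0/R_L (whichever > 1) = 136/75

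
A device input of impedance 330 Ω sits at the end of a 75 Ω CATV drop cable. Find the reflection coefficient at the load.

Γ = 0.63

Γ = (Z_L − Z_0)/(Z_L + Z_0) = (330 − 75)/(330 + 75) = 255/405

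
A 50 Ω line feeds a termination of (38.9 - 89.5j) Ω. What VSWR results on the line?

VSWR ≈ 6.02

Γ = (Z_L − Z_0)/(Z_L + Z_0) = (-11.1 − j89.5)/(88.9 − j89.5)
|Γ| = 90.2/126 = 0.715
VSWR = (1 + |Γ|)/(1 − |Γ|) = 1.71/0.285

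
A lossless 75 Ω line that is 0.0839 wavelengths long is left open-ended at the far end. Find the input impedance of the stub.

βl = 2π × 0.0839 = 30.2°
tan(βl) = 0.582
For an open-ended stub, Z_in = −jZ_0·cot(βl) = −jZ_0/tan(βl)

Z_in ≈ −j129 Ω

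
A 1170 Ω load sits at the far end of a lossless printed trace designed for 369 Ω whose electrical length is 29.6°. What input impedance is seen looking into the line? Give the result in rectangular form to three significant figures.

tan(βl) = tan(29.6°) = 0.568
Z_in = Z_0·(Z_L + jZ_0·tanβl)/(Z_0 + jZ_L·tanβl)
     = 369·(1170 + j210)/(369 + j665)

Z_in ≈ 365 − j447 Ω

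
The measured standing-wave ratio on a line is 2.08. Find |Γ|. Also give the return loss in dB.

|Γ| = (S − 1)/(S + 1) = (2.08 − 1)/(2.08 + 1) = 1.08/3.08
RL = −20·log₁₀|Γ| = −20·log₁₀(0.351)

|Γ| ≈ 0.351; return loss ≈ 9.1 dB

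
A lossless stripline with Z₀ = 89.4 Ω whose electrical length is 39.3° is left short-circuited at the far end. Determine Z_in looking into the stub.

Z_in ≈ +j73.2 Ω

tan(βl) = 0.818
For a short-circuited stub, Z_in = jZ_0·tan(βl)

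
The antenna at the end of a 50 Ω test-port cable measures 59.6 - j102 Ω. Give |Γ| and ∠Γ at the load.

Γ = (Z_L − Z_0)/(Z_L + Z_0) = (9.6 − j102)/(109.6 − j102)
|Γ| = 102/150 = 0.684

Γ ≈ 0.684 ∠ -41.7°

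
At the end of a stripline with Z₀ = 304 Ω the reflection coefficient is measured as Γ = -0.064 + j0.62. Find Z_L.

Z_L = Z_0·(1 + Γ)/(1 − Γ) = 304·(0.936 + j0.62)/(1.06 − j0.62)

Z_L ≈ 123 + j249 Ω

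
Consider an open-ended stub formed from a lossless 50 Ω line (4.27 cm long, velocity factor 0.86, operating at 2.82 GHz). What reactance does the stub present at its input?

λ = v/f = 0.86·c / 2.82 GHz = 0.0915 m
βl = 2π·l/λ = 2π × 0.467 = 168°
tan(βl) = -0.212
For an open-ended stub, Z_in = −jZ_0·cot(βl) = −jZ_0/tan(βl)

X_in ≈ 236 Ω (inductive)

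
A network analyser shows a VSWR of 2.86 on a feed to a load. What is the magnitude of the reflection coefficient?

|Γ| ≈ 0.482

|Γ| = (S − 1)/(S + 1) = (2.86 − 1)/(2.86 + 1) = 1.86/3.86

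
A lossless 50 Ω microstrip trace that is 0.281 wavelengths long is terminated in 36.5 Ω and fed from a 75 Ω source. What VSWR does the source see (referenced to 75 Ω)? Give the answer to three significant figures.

VSWR ≈ 1.18

βl = 2π × 0.281 = 101°
tan(βl) = -5.07
Z_in = Z_0·(Z_L + jZ_0·tanβl)/(Z_0 + jZ_L·tanβl) = 66.3 − j8.06 Ω
Γ_s = (Z_in − Z_s)/(Z_in + Z_s) = (-8.68 − j8.06)/(141 − j8.06), |Γ_s| = 0.0837
VSWR = (1 + |Γ_s|)/(1 − |Γ_s|)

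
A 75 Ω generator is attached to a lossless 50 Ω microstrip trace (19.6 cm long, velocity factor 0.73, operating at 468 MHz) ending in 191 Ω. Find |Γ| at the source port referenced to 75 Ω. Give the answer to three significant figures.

|Γ| ≈ 0.54

λ = v/f = 0.73·c / 468 MHz = 0.468 m
βl = 2π·l/λ = 2π × 0.419 = 151°
tan(βl) = -0.559
Z_in = Z_0·(Z_L + jZ_0·tanβl)/(Z_0 + jZ_L·tanβl) = 45.1 + j68.3 Ω
Γ_s = (Z_in − Z_s)/(Z_in + Z_s) = (-29.9 + j68.3)/(120 + j68.3), |Γ_s| = 0.54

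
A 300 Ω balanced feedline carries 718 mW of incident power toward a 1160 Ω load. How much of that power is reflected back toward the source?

Γ = (1160 − 300)/(1160 + 300) = 0.589
|Γ|² = 0.347
P_refl = |Γ|²·P_inc = 249 mW, P_del = (1 − |Γ|²)·P_inc = 469 mW

P_reflected ≈ 249 mW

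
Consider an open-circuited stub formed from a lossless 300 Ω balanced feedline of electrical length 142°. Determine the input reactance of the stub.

tan(βl) = -0.781
For an open-circuited stub, Z_in = −jZ_0·cot(βl) = −jZ_0/tan(βl)

X_in ≈ 384 Ω (inductive)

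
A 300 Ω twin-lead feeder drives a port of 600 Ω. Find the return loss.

RL ≈ 9.54 dB

Γ = (600 − 300)/(600 + 300) = 0.333
RL = −20·log₁₀|Γ| = −20·log₁₀(0.333)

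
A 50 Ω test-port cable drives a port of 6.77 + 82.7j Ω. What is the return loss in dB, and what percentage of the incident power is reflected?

RL ≈ 0.628 dB; 86.5% of incident power reflected

Γ = (-43.23 + j82.7)/(56.77 + j82.7), |Γ| = 0.93
RL = −20·log₁₀(0.93) = 0.628 dB
P_refl/P_inc = |Γ|² = 0.865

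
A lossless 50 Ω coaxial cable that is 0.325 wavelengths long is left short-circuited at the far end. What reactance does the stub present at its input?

βl = 2π × 0.325 = 117°
tan(βl) = -1.96
For a short-circuited stub, Z_in = jZ_0·tan(βl)

X_in ≈ -98.1 Ω (capacitive)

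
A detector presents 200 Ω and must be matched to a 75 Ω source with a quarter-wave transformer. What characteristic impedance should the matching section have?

Z_qwt ≈ 122 Ω

Z_qwt = √(Z_0·R_L) = √(75 × 200) = √15000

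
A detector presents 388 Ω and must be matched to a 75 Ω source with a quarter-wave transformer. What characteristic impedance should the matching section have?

Z_qwt ≈ 171 Ω

Z_qwt = √(Z_0·R_L) = √(75 × 388) = √29100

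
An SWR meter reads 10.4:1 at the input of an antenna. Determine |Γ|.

|Γ| = (S − 1)/(S + 1) = (10.4 − 1)/(10.4 + 1) = 9.4/11.4

|Γ| ≈ 0.825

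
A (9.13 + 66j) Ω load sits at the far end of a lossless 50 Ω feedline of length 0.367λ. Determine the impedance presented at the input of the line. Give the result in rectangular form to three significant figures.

Z_in ≈ 3.33 + j4.62 Ω

βl = 2π × 0.367 = 132°
tan(βl) = tan(132°) = -1.11
Z_in = Z_0·(Z_L + jZ_0·tanβl)/(Z_0 + jZ_L·tanβl)
     = 50·(9.13 + j10.7)/(123 − j10.1)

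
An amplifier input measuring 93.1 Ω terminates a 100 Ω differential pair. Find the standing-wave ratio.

Γ = (93.1 − 100)/(93.1 + 100) = -0.0357
VSWR = (1 + 0.0357)/(1 − 0.0357)

VSWR ≈ 1.07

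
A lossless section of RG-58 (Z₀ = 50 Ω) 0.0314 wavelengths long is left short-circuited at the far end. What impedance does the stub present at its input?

βl = 2π × 0.0314 = 11.3°
tan(βl) = 0.2
For a short-circuited stub, Z_in = jZ_0·tan(βl)

Z_in ≈ +j9.99 Ω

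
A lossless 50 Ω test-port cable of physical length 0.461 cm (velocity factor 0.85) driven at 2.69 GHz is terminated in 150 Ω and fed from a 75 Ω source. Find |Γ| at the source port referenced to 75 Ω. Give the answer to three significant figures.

|Γ| ≈ 0.386

λ = v/f = 0.85·c / 2.69 GHz = 0.0948 m
βl = 2π·l/λ = 2π × 0.0486 = 17.5°
tan(βl) = 0.315
Z_in = Z_0·(Z_L + jZ_0·tanβl)/(Z_0 + jZ_L·tanβl) = 87 − j66.6 Ω
Γ_s = (Z_in − Z_s)/(Z_in + Z_s) = (12 − j66.6)/(162 − j66.6), |Γ_s| = 0.386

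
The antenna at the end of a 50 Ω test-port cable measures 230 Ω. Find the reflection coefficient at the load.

Γ = 0.643

Γ = (Z_L − Z_0)/(Z_L + Z_0) = (230 − 50)/(230 + 50) = 180/280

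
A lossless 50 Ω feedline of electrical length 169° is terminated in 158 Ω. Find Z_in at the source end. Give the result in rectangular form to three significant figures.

Z_in ≈ 119 + j63.4 Ω

tan(βl) = tan(169°) = -0.194
Z_in = Z_0·(Z_L + jZ_0·tanβl)/(Z_0 + jZ_L·tanβl)
     = 50·(158 − j9.72)/(50 − j30.7)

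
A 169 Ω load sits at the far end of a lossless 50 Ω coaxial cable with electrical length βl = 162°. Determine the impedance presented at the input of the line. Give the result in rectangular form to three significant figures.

tan(βl) = tan(162°) = -0.325
Z_in = Z_0·(Z_L + jZ_0·tanβl)/(Z_0 + jZ_L·tanβl)
     = 50·(169 − j16.2)/(50 − j54.9)

Z_in ≈ 84.7 + j76.8 Ω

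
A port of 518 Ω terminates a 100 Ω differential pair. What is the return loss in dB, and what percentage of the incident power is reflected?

RL ≈ 3.4 dB; 45.7% of incident power reflected

Γ = (518 − 100)/(518 + 100) = 0.676
RL = −20·log₁₀(0.676) = 3.4 dB
P_refl/P_inc = |Γ|² = 0.457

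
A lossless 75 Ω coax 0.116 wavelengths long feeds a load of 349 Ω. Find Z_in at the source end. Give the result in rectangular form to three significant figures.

Z_in ≈ 34.3 − j75.7 Ω

βl = 2π × 0.116 = 41.8°
tan(βl) = tan(41.8°) = 0.893
Z_in = Z_0·(Z_L + jZ_0·tanβl)/(Z_0 + jZ_L·tanβl)
     = 75·(349 + j67)/(75 + j312)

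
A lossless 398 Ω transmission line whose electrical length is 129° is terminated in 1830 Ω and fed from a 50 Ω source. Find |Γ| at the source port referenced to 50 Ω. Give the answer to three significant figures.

tan(βl) = -1.23
Z_in = Z_0·(Z_L + jZ_0·tanβl)/(Z_0 + jZ_L·tanβl) = 139 + j298 Ω
Γ_s = (Z_in − Z_s)/(Z_in + Z_s) = (89 + j298)/(189 + j298), |Γ_s| = 0.881

|Γ| ≈ 0.881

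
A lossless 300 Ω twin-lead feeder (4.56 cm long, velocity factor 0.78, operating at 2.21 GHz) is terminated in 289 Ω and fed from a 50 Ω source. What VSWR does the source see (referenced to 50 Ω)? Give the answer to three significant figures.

VSWR ≈ 5.86

λ = v/f = 0.78·c / 2.21 GHz = 0.106 m
βl = 2π·l/λ = 2π × 0.431 = 155°
tan(βl) = -0.465
Z_in = Z_0·(Z_L + jZ_0·tanβl)/(Z_0 + jZ_L·tanβl) = 293 − j8.37 Ω
Γ_s = (Z_in − Z_s)/(Z_in + Z_s) = (243 − j8.37)/(343 − j8.37), |Γ_s| = 0.708
VSWR = (1 + |Γ_s|)/(1 − |Γ_s|)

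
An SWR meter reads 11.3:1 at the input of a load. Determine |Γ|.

|Γ| = (S − 1)/(S + 1) = (11.3 − 1)/(11.3 + 1) = 10.3/12.3

|Γ| ≈ 0.837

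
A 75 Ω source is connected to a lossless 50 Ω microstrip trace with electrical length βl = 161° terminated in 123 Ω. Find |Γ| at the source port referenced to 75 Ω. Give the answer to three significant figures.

|Γ| ≈ 0.312

tan(βl) = -0.344
Z_in = Z_0·(Z_L + jZ_0·tanβl)/(Z_0 + jZ_L·tanβl) = 80.1 + j50.6 Ω
Γ_s = (Z_in − Z_s)/(Z_in + Z_s) = (5.11 + j50.6)/(155 + j50.6), |Γ_s| = 0.312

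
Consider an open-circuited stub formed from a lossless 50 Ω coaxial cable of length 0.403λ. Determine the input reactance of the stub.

βl = 2π × 0.403 = 145°
tan(βl) = -0.698
For an open-circuited stub, Z_in = −jZ_0·cot(βl) = −jZ_0/tan(βl)

X_in ≈ 71.6 Ω (inductive)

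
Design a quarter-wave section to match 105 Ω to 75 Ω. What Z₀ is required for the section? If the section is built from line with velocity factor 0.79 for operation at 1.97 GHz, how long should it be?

Z_qwt = √(Z_0·R_L) = √(75 × 105) = √7875
λ = 0.79·c/f = 0.12 m, so l = λ/4 = 0.0301 m

Z_qwt ≈ 88.7 Ω; length ≈ 3.01 cm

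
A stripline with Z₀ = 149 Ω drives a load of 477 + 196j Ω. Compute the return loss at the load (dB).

RL ≈ 4.69 dB

Γ = (328 + j196)/(626 + j196), |Γ| = 0.582
RL = −20·log₁₀|Γ| = −20·log₁₀(0.582)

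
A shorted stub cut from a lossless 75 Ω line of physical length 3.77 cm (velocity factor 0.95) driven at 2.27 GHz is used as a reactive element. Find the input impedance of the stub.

λ = v/f = 0.95·c / 2.27 GHz = 0.126 m
βl = 2π·l/λ = 2π × 0.3 = 108°
tan(βl) = -3.06
For a shorted stub, Z_in = jZ_0·tan(βl)

Z_in ≈ −j229 Ω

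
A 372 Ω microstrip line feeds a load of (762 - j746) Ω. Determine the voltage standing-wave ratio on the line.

VSWR ≈ 4.27

Γ = (Z_L − Z_0)/(Z_L + Z_0) = (390 − j746)/(1134 − j746)
|Γ| = 842/1360 = 0.62
VSWR = (1 + |Γ|)/(1 − |Γ|) = 1.62/0.38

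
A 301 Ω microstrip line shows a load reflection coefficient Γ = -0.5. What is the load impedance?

Z_L ≈ 100 Ω

Z_L = Z_0·(1 + Γ)/(1 − Γ) = 301·(0.5)/(1.5)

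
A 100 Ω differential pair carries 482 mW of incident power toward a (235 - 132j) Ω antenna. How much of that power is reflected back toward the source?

|Γ| = |(135 − j132)/(335 − j132)| = 0.524
|Γ|² = 0.275
P_refl = |Γ|²·P_inc = 133 mW, P_del = (1 − |Γ|²)·P_inc = 349 mW

P_reflected ≈ 133 mW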